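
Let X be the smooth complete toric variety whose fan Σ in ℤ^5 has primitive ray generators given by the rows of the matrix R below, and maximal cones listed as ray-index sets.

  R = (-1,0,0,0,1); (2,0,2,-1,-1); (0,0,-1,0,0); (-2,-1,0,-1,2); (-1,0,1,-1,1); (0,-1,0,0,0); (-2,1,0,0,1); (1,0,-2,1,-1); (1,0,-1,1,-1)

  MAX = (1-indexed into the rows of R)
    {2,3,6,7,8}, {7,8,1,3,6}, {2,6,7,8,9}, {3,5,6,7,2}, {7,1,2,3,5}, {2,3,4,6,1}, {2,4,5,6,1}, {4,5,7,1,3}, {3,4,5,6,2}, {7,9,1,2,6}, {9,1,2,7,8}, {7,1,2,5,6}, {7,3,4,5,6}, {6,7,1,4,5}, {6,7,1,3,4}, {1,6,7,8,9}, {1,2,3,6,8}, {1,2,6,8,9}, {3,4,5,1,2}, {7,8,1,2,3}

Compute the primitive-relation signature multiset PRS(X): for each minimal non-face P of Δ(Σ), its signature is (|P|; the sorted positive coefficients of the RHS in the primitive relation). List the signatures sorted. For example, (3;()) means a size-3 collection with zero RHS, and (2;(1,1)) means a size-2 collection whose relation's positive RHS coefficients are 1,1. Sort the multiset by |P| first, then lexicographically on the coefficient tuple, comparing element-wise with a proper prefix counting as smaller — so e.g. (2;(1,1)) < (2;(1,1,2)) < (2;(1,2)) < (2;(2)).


The 9 primitive collections of Σ (r=9, n=5):

  {5,9}:  v_{5} + v_{9} = 0 — sig = (2;())
  {3,9}:  v_{3} + v_{9} = v_{8} — sig = (2;(1))
  {5,8}:  v_{5} + v_{8} = v_{3} — sig = (2;(1))
  {4,9}:  v_{4} + v_{9} = v_{1} + v_{3} + v_{6} — sig = (2;(1,1,1))
  {4,8}:  v_{4} + v_{8} = v_{1} + 2·v_{3} + v_{6} — sig = (2;(1,1,2))
  {2,4,7}:  v_{2} + v_{4} + v_{7} = 2·v_{5} — sig = (3;(2))
  {1,3,5,6}:  v_{1} + v_{3} + v_{5} + v_{6} = v_{4} — sig = (4;(1))
  {1,2,6,7,8}:  v_{1} + v_{2} + v_{6} + v_{7} + v_{8} = 0 — sig = (5;())
  {1,2,3,6,7}:  v_{1} + v_{2} + v_{3} + v_{6} + v_{7} = v_{5} — sig = (5;(1))

Hence PRS(X_Σ) =
[(2;()), (2;(1)), (2;(1)), (2;(1,1,1)), (2;(1,1,2)), (3;(2)), (4;(1)), (5;()), (5;(1))]


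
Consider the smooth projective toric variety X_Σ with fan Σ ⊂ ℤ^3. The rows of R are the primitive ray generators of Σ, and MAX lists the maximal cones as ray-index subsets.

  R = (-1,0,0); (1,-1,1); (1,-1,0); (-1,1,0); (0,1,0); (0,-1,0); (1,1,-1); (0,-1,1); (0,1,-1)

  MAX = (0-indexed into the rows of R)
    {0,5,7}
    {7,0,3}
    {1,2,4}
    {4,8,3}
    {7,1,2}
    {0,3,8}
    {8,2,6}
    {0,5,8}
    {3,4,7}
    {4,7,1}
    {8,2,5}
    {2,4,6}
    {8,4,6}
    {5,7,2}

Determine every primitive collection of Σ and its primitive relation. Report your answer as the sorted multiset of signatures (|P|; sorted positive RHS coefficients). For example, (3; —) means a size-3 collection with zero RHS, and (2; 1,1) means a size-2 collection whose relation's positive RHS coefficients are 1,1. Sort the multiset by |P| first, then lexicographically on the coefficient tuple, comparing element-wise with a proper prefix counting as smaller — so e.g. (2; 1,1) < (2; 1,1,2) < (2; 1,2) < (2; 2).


17 collections generate NE(X_Σ); each relation:

  • {2,3}:  v_{2} + v_{3} = 0  ⟹  sig = (2; —)
  • {4,5}:  v_{4} + v_{5} = 0  ⟹  sig = (2; —)
  • {7,8}:  v_{7} + v_{8} = 0  ⟹  sig = (2; —)
  • {0,1}:  v_{0} + v_{1} = v_{7}  ⟹  sig = (2; 1)
  • {0,2}:  v_{0} + v_{2} = v_{5}  ⟹  sig = (2; 1)
  • {0,4}:  v_{0} + v_{4} = v_{3}  ⟹  sig = (2; 1)
  • {0,6}:  v_{0} + v_{6} = v_{8}  ⟹  sig = (2; 1)
  • {3,5}:  v_{3} + v_{5} = v_{0}  ⟹  sig = (2; 1)
  • {1,3}:  v_{1} + v_{3} = v_{4} + v_{7}  ⟹  sig = (2; 1,1)
  • {1,5}:  v_{1} + v_{5} = v_{2} + v_{7}  ⟹  sig = (2; 1,1)
  • {1,8}:  v_{1} + v_{8} = v_{2} + v_{4}  ⟹  sig = (2; 1,1)
  • {3,6}:  v_{3} + v_{6} = v_{4} + v_{8}  ⟹  sig = (2; 1,1)
  • {5,6}:  v_{5} + v_{6} = v_{2} + v_{8}  ⟹  sig = (2; 1,1)
  • {6,7}:  v_{6} + v_{7} = v_{2} + v_{4}  ⟹  sig = (2; 1,1)
  • {1,6}:  v_{1} + v_{6} = 2·v_{2} + 2·v_{4}  ⟹  sig = (2; 2,2)
  • {2,4,7}:  v_{2} + v_{4} + v_{7} = v_{1}  ⟹  sig = (3; 1)
  • {2,4,8}:  v_{2} + v_{4} + v_{8} = v_{6}  ⟹  sig = (3; 1)

so the primitive-relation signature multiset is
    (2; —)
    (2; —)
    (2; —)
    (2; 1)
    (2; 1)
    (2; 1)
    (2; 1)
    (2; 1)
    (2; 1,1)
    (2; 1,1)
    (2; 1,1)
    (2; 1,1)
    (2; 1,1)
    (2; 1,1)
    (2; 2,2)
    (3; 1)
    (3; 1)


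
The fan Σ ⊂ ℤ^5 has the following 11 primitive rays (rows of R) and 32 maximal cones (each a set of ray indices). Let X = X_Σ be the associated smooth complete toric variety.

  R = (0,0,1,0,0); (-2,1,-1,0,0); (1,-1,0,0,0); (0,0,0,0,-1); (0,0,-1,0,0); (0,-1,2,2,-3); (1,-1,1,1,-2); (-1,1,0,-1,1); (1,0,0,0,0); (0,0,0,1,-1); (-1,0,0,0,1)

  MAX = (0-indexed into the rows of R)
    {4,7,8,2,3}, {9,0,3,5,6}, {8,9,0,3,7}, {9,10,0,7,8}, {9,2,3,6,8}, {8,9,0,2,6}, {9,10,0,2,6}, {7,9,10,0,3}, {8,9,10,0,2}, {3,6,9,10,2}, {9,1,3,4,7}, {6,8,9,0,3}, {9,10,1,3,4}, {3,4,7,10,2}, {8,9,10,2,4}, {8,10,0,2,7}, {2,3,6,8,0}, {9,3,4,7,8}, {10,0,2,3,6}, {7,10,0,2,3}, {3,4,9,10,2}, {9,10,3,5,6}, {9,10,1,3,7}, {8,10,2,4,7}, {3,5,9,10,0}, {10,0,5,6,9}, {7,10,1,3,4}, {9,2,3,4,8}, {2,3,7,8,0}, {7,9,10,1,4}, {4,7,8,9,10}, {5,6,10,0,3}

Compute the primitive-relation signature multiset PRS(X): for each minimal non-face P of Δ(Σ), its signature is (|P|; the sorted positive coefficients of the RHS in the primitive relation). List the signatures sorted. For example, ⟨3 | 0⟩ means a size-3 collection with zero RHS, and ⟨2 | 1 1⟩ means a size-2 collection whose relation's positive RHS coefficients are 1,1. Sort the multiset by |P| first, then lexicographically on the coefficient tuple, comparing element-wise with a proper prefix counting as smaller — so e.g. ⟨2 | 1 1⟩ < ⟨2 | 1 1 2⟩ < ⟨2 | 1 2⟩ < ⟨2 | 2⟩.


|primitive collections| = 18. Relations:

  {0,4}:  v_{0} + v_{4} = 0  ⇒ sig = ⟨2 | 0⟩
  {6,7}:  v_{6} + v_{7} = v_{0} + v_{3}  ⇒ sig = ⟨2 | 1 1⟩
  {1,2}:  v_{1} + v_{2} = v_{3} + v_{4} + v_{10}  ⇒ sig = ⟨2 | 1 1 1⟩
  {1,8}:  v_{1} + v_{8} = v_{4} + v_{7} + v_{9}  ⇒ sig = ⟨2 | 1 1 1⟩
  {4,6}:  v_{4} + v_{6} = v_{2} + v_{3} + v_{9}  ⇒ sig = ⟨2 | 1 1 1⟩
  {5,8}:  v_{5} + v_{8} = v_{0} + v_{6} + v_{9}  ⇒ sig = ⟨2 | 1 1 1⟩
  {0,1}:  v_{0} + v_{1} = v_{3} + v_{7} + v_{9} + v_{10}  ⇒ sig = ⟨2 | 1 1 1 1⟩
  {4,5}:  v_{4} + v_{5} = v_{3} + v_{6} + v_{9} + v_{10}  ⇒ sig = ⟨2 | 1 1 1 1⟩
  {1,6}:  v_{1} + v_{6} = 2·v_{3} + v_{9} + v_{10}  ⇒ sig = ⟨2 | 1 1 2⟩
  {5,7}:  v_{5} + v_{7} = 2·v_{0} + 2·v_{3} + v_{9} + v_{10}  ⇒ sig = ⟨2 | 1 1 2 2⟩
  {2,5}:  v_{2} + v_{5} = 2·v_{6} + v_{10}  ⇒ sig = ⟨2 | 1 2⟩
  {1,5}:  v_{1} + v_{5} = v_{0} + 3·v_{3} + 2·v_{9} + 2·v_{10}  ⇒ sig = ⟨2 | 1 2 2 3⟩
  {2,7,9}:  v_{2} + v_{7} + v_{9} = 0  ⇒ sig = ⟨3 | 0⟩
  {3,8,10}:  v_{3} + v_{8} + v_{10} = 0  ⇒ sig = ⟨3 | 0⟩
  {6,8,10}:  v_{6} + v_{8} + v_{10} = v_{0} + v_{2} + v_{9}  ⇒ sig = ⟨3 | 1 1 1⟩
  {0,2,3,9}:  v_{0} + v_{2} + v_{3} + v_{9} = v_{6}  ⇒ sig = ⟨4 | 1⟩
  {0,3,6,9,10}:  v_{0} + v_{3} + v_{6} + v_{9} + v_{10} = v_{5}  ⇒ sig = ⟨5 | 1⟩
  {3,4,7,9,10}:  v_{3} + v_{4} + v_{7} + v_{9} + v_{10} = v_{1}  ⇒ sig = ⟨5 | 1⟩

Signatures (|P|; sorted positive RHS coefficients), sorted:
{ ⟨2 | 0⟩,  ⟨2 | 1 1⟩,  ⟨2 | 1 1 1⟩ ×4,  ⟨2 | 1 1 1 1⟩ ×2,  ⟨2 | 1 1 2⟩,  ⟨2 | 1 1 2 2⟩,  ⟨2 | 1 2⟩,  ⟨2 | 1 2 2 3⟩,  ⟨3 | 0⟩ ×2,  ⟨3 | 1 1 1⟩,  ⟨4 | 1⟩,  ⟨5 | 1⟩ ×2 }


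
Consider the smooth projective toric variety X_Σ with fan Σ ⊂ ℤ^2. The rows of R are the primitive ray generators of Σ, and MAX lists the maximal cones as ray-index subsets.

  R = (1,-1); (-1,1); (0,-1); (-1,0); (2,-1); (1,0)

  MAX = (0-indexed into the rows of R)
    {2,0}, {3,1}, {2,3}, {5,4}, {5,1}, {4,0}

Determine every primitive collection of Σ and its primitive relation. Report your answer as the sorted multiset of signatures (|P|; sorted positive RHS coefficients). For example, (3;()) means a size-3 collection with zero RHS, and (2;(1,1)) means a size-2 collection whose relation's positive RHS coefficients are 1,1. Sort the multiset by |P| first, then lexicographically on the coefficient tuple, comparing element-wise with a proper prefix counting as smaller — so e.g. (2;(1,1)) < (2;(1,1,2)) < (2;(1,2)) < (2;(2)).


Minimal non-faces — 9 found among 6 rays, 6 max cones:

  P = {0,1}:  v_{0} + v_{1} = 0  ⟹  sig = (2;())
  P = {3,5}:  v_{3} + v_{5} = 0  ⟹  sig = (2;())
  P = {0,3}:  v_{0} + v_{3} = v_{2}  ⟹  sig = (2;(1))
  P = {0,5}:  v_{0} + v_{5} = v_{4}  ⟹  sig = (2;(1))
  P = {1,2}:  v_{1} + v_{2} = v_{3}  ⟹  sig = (2;(1))
  P = {1,4}:  v_{1} + v_{4} = v_{5}  ⟹  sig = (2;(1))
  P = {2,5}:  v_{2} + v_{5} = v_{0}  ⟹  sig = (2;(1))
  P = {3,4}:  v_{3} + v_{4} = v_{0}  ⟹  sig = (2;(1))
  P = {2,4}:  v_{2} + v_{4} = 2·v_{0}  ⟹  sig = (2;(2))

so the primitive-relation signature multiset is
    (2;())
    (2;())
    (2;(1))
    (2;(1))
    (2;(1))
    (2;(1))
    (2;(1))
    (2;(1))
    (2;(2))


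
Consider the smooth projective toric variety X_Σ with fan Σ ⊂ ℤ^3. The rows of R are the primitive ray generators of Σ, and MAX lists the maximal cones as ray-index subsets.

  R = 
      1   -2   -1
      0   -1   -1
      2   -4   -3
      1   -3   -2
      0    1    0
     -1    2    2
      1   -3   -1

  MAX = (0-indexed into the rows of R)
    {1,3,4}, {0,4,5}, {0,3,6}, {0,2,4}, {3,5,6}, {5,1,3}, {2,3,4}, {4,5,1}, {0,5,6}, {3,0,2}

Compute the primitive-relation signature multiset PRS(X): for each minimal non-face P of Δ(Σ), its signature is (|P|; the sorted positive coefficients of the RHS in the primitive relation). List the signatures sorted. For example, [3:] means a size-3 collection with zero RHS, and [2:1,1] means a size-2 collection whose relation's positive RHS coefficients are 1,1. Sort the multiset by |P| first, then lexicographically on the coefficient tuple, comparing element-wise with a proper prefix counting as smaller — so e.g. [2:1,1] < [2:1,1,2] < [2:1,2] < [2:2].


Δ(Σ) — 7 vertices, 9 min non-faces:

  P = {0,1}:  v_{0} + v_{1} = v_{3} — sig = [2:1]
  P = {2,5}:  v_{2} + v_{5} = v_{0} — sig = [2:1]
  P = {4,6}:  v_{4} + v_{6} = v_{0} — sig = [2:1]
  P = {1,2}:  v_{1} + v_{2} = 2·v_{3} + v_{4} — sig = [2:1,2]
  P = {1,6}:  v_{1} + v_{6} = 2·v_{3} + v_{5} — sig = [2:1,2]
  P = {2,6}:  v_{2} + v_{6} = 2·v_{0} + v_{3} — sig = [2:1,2]
  P = {3,4,5}:  v_{3} + v_{4} + v_{5} = 0 — sig = [3:]
  P = {0,3,4}:  v_{0} + v_{3} + v_{4} = v_{2} — sig = [3:1]
  P = {0,3,5}:  v_{0} + v_{3} + v_{5} = v_{6} — sig = [3:1]

Sorted signature multiset PRS(X):
{ [2:1] ×3,  [2:1,2] ×3,  [3:],  [3:1] ×2 }


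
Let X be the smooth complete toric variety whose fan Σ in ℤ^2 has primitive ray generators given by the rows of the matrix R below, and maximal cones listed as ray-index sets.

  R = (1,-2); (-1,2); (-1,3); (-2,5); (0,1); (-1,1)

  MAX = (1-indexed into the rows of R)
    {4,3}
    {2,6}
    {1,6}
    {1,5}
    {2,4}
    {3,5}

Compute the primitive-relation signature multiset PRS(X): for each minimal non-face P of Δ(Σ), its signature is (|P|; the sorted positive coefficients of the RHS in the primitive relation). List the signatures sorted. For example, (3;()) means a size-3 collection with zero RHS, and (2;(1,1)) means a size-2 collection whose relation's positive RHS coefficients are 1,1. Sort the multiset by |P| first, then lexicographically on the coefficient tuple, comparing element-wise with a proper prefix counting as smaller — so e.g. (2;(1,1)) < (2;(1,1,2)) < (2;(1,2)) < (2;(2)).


9 minimal non-faces of Δ(Σ) (on 6 rays):

  {1,2}:  v_{1} + v_{2} = 0  →  sig = (2;())
  {1,3}:  v_{1} + v_{3} = v_{5}  →  sig = (2;(1))
  {1,4}:  v_{1} + v_{4} = v_{3}  →  sig = (2;(1))
  {2,3}:  v_{2} + v_{3} = v_{4}  →  sig = (2;(1))
  {2,5}:  v_{2} + v_{5} = v_{3}  →  sig = (2;(1))
  {5,6}:  v_{5} + v_{6} = v_{2}  →  sig = (2;(1))
  {3,6}:  v_{3} + v_{6} = 2·v_{2}  →  sig = (2;(2))
  {4,5}:  v_{4} + v_{5} = 2·v_{3}  →  sig = (2;(2))
  {4,6}:  v_{4} + v_{6} = 3·v_{2}  →  sig = (2;(3))

Signatures (|P|; sorted positive RHS coefficients), sorted:
[(2;()), (2;(1)), (2;(1)), (2;(1)), (2;(1)), (2;(1)), (2;(2)), (2;(2)), (2;(3))]


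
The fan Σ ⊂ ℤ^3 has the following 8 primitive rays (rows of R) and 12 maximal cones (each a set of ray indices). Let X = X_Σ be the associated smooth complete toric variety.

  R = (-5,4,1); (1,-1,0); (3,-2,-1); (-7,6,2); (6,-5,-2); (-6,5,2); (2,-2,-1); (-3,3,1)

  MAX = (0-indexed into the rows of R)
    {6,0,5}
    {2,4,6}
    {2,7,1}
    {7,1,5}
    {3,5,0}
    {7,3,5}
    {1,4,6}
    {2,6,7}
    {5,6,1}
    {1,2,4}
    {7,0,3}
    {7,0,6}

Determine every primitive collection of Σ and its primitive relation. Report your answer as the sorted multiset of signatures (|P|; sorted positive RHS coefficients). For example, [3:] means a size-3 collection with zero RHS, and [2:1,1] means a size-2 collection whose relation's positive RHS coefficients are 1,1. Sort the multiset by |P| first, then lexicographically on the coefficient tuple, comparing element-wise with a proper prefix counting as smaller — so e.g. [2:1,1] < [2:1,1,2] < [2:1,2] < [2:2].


|primitive collections| = 14. Relations:

  P = {4,5}:  v_{4} + v_{5} = 0  so sig = [2:]
  P = {1,3}:  v_{1} + v_{3} = v_{5}  so sig = [2:1]
  P = {2,5}:  v_{2} + v_{5} = v_{7}  so sig = [2:1]
  P = {3,6}:  v_{3} + v_{6} = v_{0}  so sig = [2:1]
  P = {4,7}:  v_{4} + v_{7} = v_{2}  so sig = [2:1]
  P = {0,1}:  v_{0} + v_{1} = v_{5} + v_{6}  so sig = [2:1,1]
  P = {3,4}:  v_{3} + v_{4} = v_{6} + v_{7}  so sig = [2:1,1]
  P = {0,4}:  v_{0} + v_{4} = 2·v_{6} + v_{7}  so sig = [2:1,2]
  P = {2,3}:  v_{2} + v_{3} = v_{6} + 2·v_{7}  so sig = [2:1,2]
  P = {0,2}:  v_{0} + v_{2} = 2·v_{6} + 2·v_{7}  so sig = [2:2,2]
  P = {1,6,7}:  v_{1} + v_{6} + v_{7} = 0  so sig = [3:]
  P = {1,2,6}:  v_{1} + v_{2} + v_{6} = v_{4}  so sig = [3:1]
  P = {5,6,7}:  v_{5} + v_{6} + v_{7} = v_{3}  so sig = [3:1]
  P = {0,5,7}:  v_{0} + v_{5} + v_{7} = 2·v_{3}  so sig = [3:2]

Sorted signature multiset PRS(X):
[[2:], [2:1], [2:1], [2:1], [2:1], [2:1,1], [2:1,1], [2:1,2], [2:1,2], [2:2,2], [3:], [3:1], [3:1], [3:2]]


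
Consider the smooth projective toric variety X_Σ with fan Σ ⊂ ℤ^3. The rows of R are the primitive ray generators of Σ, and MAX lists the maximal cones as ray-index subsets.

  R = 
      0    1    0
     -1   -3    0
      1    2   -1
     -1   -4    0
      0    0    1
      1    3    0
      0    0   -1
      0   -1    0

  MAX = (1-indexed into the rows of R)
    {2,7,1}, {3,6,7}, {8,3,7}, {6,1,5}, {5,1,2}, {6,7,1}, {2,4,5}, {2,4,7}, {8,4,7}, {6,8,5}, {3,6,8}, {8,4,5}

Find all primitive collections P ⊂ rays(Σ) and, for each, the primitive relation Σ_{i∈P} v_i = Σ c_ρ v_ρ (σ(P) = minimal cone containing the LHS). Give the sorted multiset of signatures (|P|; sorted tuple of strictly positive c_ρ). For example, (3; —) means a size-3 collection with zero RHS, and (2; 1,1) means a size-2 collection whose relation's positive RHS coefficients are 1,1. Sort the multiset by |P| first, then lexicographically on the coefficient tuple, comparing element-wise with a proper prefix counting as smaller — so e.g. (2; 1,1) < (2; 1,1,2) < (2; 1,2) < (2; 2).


|primitive collections| = 11. Relations:

  • {1,8}:  v_{1} + v_{8} = 0  ⇒ sig = (2; —)
  • {2,6}:  v_{2} + v_{6} = 0  ⇒ sig = (2; —)
  • {5,7}:  v_{5} + v_{7} = 0  ⇒ sig = (2; —)
  • {1,4}:  v_{1} + v_{4} = v_{2}  ⇒ sig = (2; 1)
  • {2,8}:  v_{2} + v_{8} = v_{4}  ⇒ sig = (2; 1)
  • {4,6}:  v_{4} + v_{6} = v_{8}  ⇒ sig = (2; 1)
  • {1,3}:  v_{1} + v_{3} = v_{6} + v_{7}  ⇒ sig = (2; 1,1)
  • {2,3}:  v_{2} + v_{3} = v_{7} + v_{8}  ⇒ sig = (2; 1,1)
  • {3,5}:  v_{3} + v_{5} = v_{6} + v_{8}  ⇒ sig = (2; 1,1)
  • {3,4}:  v_{3} + v_{4} = v_{7} + 2·v_{8}  ⇒ sig = (2; 1,2)
  • {6,7,8}:  v_{6} + v_{7} + v_{8} = v_{3}  ⇒ sig = (3; 1)

Signatures (|P|; sorted positive RHS coefficients), sorted:
    |P|=2: 10 collections, coeffs (), (), (), (1), (1), (1), (1,1), (1,1), (1,1), (1,2)
    |P|=3: 1 collection, coeffs (1)


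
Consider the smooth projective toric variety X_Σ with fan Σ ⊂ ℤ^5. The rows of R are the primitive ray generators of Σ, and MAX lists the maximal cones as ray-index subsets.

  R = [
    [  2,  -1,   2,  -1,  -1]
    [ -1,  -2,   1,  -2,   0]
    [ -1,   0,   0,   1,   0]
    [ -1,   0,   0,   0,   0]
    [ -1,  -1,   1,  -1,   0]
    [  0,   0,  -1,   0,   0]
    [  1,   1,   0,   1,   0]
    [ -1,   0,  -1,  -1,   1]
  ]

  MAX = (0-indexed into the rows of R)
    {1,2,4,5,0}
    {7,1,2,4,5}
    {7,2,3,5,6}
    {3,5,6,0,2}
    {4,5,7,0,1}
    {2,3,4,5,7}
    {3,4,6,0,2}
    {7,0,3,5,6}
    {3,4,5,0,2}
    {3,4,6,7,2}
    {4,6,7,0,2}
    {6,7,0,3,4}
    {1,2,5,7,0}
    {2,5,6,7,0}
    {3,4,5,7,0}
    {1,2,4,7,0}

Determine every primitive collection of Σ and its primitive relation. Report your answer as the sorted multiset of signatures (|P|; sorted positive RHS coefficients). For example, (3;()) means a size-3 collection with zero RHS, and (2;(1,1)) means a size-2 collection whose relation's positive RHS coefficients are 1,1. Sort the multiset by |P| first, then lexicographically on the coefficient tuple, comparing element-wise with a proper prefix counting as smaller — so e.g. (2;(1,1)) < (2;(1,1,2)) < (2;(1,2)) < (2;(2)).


5 collections generate NE(X_Σ); each relation:

  • {1,6}:  v_{1} + v_{6} = v_{0} + v_{2} + v_{7} — sig = (2;(1,1,1))
  • {1,3}:  v_{1} + v_{3} = 2·v_{4} + v_{5} — sig = (2;(1,2))
  • {4,5,6}:  v_{4} + v_{5} + v_{6} = 0 — sig = (3;())
  • {0,2,3,7}:  v_{0} + v_{2} + v_{3} + v_{7} = v_{4} — sig = (4;(1))
  • {0,2,4,5,7}:  v_{0} + v_{2} + v_{4} + v_{5} + v_{7} = v_{1} — sig = (5;(1))

so the primitive-relation signature multiset is
    (2;(1,1,1))
    (2;(1,2))
    (3;())
    (4;(1))
    (5;(1))


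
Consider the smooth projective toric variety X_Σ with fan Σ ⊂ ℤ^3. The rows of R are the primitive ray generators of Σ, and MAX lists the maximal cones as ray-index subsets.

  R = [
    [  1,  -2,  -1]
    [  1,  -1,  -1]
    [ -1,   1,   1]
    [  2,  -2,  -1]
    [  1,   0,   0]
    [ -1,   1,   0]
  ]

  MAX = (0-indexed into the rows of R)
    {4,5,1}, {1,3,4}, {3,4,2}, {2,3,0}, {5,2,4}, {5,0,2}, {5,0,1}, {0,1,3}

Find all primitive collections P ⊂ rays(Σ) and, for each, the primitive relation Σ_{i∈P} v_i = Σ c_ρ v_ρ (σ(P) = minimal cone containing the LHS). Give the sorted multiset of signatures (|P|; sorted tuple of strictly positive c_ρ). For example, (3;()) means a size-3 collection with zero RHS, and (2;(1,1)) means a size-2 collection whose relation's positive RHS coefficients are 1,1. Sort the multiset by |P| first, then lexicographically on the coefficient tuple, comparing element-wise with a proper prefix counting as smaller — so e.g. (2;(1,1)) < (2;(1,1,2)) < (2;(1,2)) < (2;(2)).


Minimal non-faces — 3 found among 6 rays, 8 max cones:

  P = {1,2}:  v_{1} + v_{2} = 0  ⇒ sig = (2;())
  P = {0,4}:  v_{0} + v_{4} = v_{3}  ⇒ sig = (2;(1))
  P = {3,5}:  v_{3} + v_{5} = v_{1}  ⇒ sig = (2;(1))

Hence PRS(X_Σ) =
{ (2;()),  (2;(1)) ×2 }


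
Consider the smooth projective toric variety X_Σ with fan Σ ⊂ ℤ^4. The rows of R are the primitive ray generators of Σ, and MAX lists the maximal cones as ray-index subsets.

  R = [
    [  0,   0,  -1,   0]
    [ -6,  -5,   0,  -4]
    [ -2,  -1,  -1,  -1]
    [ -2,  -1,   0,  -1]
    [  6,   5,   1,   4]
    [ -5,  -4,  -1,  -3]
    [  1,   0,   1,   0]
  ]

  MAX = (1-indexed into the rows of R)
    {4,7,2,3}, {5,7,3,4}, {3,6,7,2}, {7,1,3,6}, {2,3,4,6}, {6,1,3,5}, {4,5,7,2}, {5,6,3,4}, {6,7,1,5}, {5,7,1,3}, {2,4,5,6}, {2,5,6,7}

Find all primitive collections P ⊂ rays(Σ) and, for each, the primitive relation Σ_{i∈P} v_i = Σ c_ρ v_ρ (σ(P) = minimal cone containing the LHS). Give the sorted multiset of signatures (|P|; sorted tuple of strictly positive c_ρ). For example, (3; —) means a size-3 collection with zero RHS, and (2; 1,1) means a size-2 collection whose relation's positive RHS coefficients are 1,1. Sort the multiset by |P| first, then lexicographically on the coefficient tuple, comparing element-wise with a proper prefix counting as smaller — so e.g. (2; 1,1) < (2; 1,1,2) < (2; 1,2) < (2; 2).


Σ has 5 primitive collections:

  P={1,4}:  v_{1} + v_{4} = v_{3} — sig = (2; 1)
  P={1,2}:  v_{1} + v_{2} = v_{3} + v_{6} + v_{7} — sig = (2; 1,1,1)
  P={2,3,5}:  v_{2} + v_{3} + v_{5} = v_{4} — sig = (3; 1)
  P={4,6,7}:  v_{4} + v_{6} + v_{7} = v_{2} — sig = (3; 1)
  P={3,5,6,7}:  v_{3} + v_{5} + v_{6} + v_{7} = 0 — sig = (4; —)

Sorted signature multiset PRS(X):
    (2; 1)
    (2; 1,1,1)
    (3; 1)
    (3; 1)
    (4; —)


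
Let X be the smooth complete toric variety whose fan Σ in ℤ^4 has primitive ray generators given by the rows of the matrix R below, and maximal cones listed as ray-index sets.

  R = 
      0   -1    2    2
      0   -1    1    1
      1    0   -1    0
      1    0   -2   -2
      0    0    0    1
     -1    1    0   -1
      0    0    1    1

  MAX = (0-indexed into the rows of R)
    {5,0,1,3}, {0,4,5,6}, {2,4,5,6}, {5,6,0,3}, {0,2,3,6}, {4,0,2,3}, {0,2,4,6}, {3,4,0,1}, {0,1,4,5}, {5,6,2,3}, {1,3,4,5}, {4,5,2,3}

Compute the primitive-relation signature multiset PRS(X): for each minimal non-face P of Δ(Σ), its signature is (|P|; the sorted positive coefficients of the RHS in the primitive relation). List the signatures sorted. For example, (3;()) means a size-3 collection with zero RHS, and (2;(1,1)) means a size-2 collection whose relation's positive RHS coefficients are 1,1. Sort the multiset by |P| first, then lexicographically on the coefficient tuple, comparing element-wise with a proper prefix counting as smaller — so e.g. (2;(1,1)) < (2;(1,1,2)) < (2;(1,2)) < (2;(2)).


Minimal non-faces — 5 found among 7 rays, 12 max cones:

  P = {1,6}:  v_{1} + v_{6} = v_{0}  so sig = (2;(1))
  P = {1,2}:  v_{1} + v_{2} = v_{0} + v_{3} + v_{4}  so sig = (2;(1,1,1))
  P = {0,2,5}:  v_{0} + v_{2} + v_{5} = v_{6}  so sig = (3;(1))
  P = {3,4,6}:  v_{3} + v_{4} + v_{6} = v_{2}  so sig = (3;(1))
  P = {0,3,4,5}:  v_{0} + v_{3} + v_{4} + v_{5} = 0  so sig = (4;())

Sorted signature multiset PRS(X):
[(2;(1)), (2;(1,1,1)), (3;(1)), (3;(1)), (4;())]


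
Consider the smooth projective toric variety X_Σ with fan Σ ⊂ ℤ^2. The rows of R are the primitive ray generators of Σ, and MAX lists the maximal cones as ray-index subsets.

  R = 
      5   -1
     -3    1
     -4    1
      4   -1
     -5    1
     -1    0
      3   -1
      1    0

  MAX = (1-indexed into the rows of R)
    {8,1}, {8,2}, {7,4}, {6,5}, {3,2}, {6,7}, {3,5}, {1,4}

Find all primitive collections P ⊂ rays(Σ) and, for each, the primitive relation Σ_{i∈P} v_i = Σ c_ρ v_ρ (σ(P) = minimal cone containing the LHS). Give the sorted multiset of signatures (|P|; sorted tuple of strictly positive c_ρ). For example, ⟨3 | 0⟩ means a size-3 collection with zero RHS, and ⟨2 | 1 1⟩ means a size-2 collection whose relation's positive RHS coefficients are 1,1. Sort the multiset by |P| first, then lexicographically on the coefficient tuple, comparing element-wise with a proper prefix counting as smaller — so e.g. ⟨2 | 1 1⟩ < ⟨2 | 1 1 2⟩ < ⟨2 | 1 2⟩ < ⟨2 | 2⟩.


20 collections generate NE(X_Σ); each relation:

  • {1,5}:  v_{1} + v_{5} = 0  ⟹  sig = ⟨2 | 0⟩
  • {2,7}:  v_{2} + v_{7} = 0  ⟹  sig = ⟨2 | 0⟩
  • {3,4}:  v_{3} + v_{4} = 0  ⟹  sig = ⟨2 | 0⟩
  • {6,8}:  v_{6} + v_{8} = 0  ⟹  sig = ⟨2 | 0⟩
  • {1,3}:  v_{1} + v_{3} = v_{8}  ⟹  sig = ⟨2 | 1⟩
  • {1,6}:  v_{1} + v_{6} = v_{4}  ⟹  sig = ⟨2 | 1⟩
  • {2,4}:  v_{2} + v_{4} = v_{8}  ⟹  sig = ⟨2 | 1⟩
  • {2,6}:  v_{2} + v_{6} = v_{3}  ⟹  sig = ⟨2 | 1⟩
  • {3,6}:  v_{3} + v_{6} = v_{5}  ⟹  sig = ⟨2 | 1⟩
  • {3,7}:  v_{3} + v_{7} = v_{6}  ⟹  sig = ⟨2 | 1⟩
  • {3,8}:  v_{3} + v_{8} = v_{2}  ⟹  sig = ⟨2 | 1⟩
  • {4,5}:  v_{4} + v_{5} = v_{6}  ⟹  sig = ⟨2 | 1⟩
  • {4,6}:  v_{4} + v_{6} = v_{7}  ⟹  sig = ⟨2 | 1⟩
  • {4,8}:  v_{4} + v_{8} = v_{1}  ⟹  sig = ⟨2 | 1⟩
  • {5,8}:  v_{5} + v_{8} = v_{3}  ⟹  sig = ⟨2 | 1⟩
  • {7,8}:  v_{7} + v_{8} = v_{4}  ⟹  sig = ⟨2 | 1⟩
  • {1,2}:  v_{1} + v_{2} = 2·v_{8}  ⟹  sig = ⟨2 | 2⟩
  • {1,7}:  v_{1} + v_{7} = 2·v_{4}  ⟹  sig = ⟨2 | 2⟩
  • {2,5}:  v_{2} + v_{5} = 2·v_{3}  ⟹  sig = ⟨2 | 2⟩
  • {5,7}:  v_{5} + v_{7} = 2·v_{6}  ⟹  sig = ⟨2 | 2⟩

Hence PRS(X_Σ) =
{ ⟨2 | 0⟩ ×4,  ⟨2 | 1⟩ ×12,  ⟨2 | 2⟩ ×4 }


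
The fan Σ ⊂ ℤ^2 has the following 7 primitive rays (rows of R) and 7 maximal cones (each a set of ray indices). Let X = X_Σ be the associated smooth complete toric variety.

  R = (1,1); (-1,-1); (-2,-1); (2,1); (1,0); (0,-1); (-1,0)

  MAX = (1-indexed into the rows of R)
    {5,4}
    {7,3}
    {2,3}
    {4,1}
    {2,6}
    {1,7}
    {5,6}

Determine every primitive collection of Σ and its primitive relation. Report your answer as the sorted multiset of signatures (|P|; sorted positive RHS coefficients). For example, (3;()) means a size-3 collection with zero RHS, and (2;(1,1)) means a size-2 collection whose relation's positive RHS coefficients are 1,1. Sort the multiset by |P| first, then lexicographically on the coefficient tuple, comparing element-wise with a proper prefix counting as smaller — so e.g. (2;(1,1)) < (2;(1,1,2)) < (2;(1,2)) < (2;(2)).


14 collections generate NE(X_Σ); each relation:

  P={1,2}:  v_{1} + v_{2} = 0  so sig = (2;())
  P={3,4}:  v_{3} + v_{4} = 0  so sig = (2;())
  P={5,7}:  v_{5} + v_{7} = 0  so sig = (2;())
  P={1,3}:  v_{1} + v_{3} = v_{7}  so sig = (2;(1))
  P={1,5}:  v_{1} + v_{5} = v_{4}  so sig = (2;(1))
  P={1,6}:  v_{1} + v_{6} = v_{5}  so sig = (2;(1))
  P={2,4}:  v_{2} + v_{4} = v_{5}  so sig = (2;(1))
  P={2,5}:  v_{2} + v_{5} = v_{6}  so sig = (2;(1))
  P={2,7}:  v_{2} + v_{7} = v_{3}  so sig = (2;(1))
  P={3,5}:  v_{3} + v_{5} = v_{2}  so sig = (2;(1))
  P={4,7}:  v_{4} + v_{7} = v_{1}  so sig = (2;(1))
  P={6,7}:  v_{6} + v_{7} = v_{2}  so sig = (2;(1))
  P={3,6}:  v_{3} + v_{6} = 2·v_{2}  so sig = (2;(2))
  P={4,6}:  v_{4} + v_{6} = 2·v_{5}  so sig = (2;(2))

so the primitive-relation signature multiset is
{ (2;()) ×3,  (2;(1)) ×9,  (2;(2)) ×2 }


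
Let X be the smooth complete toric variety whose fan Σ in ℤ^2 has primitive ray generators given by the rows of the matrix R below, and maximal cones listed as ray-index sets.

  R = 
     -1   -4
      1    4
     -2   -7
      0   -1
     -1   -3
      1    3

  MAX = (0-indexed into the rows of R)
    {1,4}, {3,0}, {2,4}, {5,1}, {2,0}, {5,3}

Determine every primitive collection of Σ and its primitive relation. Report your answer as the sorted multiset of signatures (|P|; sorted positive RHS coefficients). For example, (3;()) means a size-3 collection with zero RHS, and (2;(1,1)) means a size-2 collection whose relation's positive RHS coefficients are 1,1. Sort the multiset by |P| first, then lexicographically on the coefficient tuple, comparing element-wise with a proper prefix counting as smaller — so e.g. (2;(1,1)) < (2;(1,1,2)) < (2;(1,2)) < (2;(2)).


Minimal non-faces — 9 found among 6 rays, 6 max cones:

  P={0,1}:  v_{0} + v_{1} = 0 — sig = (2;())
  P={4,5}:  v_{4} + v_{5} = 0 — sig = (2;())
  P={0,4}:  v_{0} + v_{4} = v_{2} — sig = (2;(1))
  P={0,5}:  v_{0} + v_{5} = v_{3} — sig = (2;(1))
  P={1,2}:  v_{1} + v_{2} = v_{4} — sig = (2;(1))
  P={1,3}:  v_{1} + v_{3} = v_{5} — sig = (2;(1))
  P={2,5}:  v_{2} + v_{5} = v_{0} — sig = (2;(1))
  P={3,4}:  v_{3} + v_{4} = v_{0} — sig = (2;(1))
  P={2,3}:  v_{2} + v_{3} = 2·v_{0} — sig = (2;(2))

Hence PRS(X_Σ) =
[(2;()), (2;()), (2;(1)), (2;(1)), (2;(1)), (2;(1)), (2;(1)), (2;(1)), (2;(2))]


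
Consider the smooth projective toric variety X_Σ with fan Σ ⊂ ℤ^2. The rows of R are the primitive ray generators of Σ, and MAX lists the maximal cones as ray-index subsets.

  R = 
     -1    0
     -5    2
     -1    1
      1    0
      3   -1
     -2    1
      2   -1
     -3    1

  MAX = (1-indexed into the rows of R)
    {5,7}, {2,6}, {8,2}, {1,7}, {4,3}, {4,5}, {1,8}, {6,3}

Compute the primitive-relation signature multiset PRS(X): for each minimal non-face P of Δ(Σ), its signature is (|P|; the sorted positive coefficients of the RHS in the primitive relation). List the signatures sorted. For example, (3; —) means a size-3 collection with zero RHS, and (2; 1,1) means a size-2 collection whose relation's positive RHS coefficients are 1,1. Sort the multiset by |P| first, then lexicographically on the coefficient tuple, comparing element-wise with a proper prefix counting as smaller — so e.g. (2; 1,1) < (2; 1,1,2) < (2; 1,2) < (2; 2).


|primitive collections| = 20. Relations:

  • {1,4}:  v_{1} + v_{4} = 0 — sig = (2; —)
  • {5,8}:  v_{5} + v_{8} = 0 — sig = (2; —)
  • {6,7}:  v_{6} + v_{7} = 0 — sig = (2; —)
  • {1,3}:  v_{1} + v_{3} = v_{6} — sig = (2; 1)
  • {1,5}:  v_{1} + v_{5} = v_{7} — sig = (2; 1)
  • {1,6}:  v_{1} + v_{6} = v_{8} — sig = (2; 1)
  • {2,5}:  v_{2} + v_{5} = v_{6} — sig = (2; 1)
  • {2,7}:  v_{2} + v_{7} = v_{8} — sig = (2; 1)
  • {3,7}:  v_{3} + v_{7} = v_{4} — sig = (2; 1)
  • {4,6}:  v_{4} + v_{6} = v_{3} — sig = (2; 1)
  • {4,7}:  v_{4} + v_{7} = v_{5} — sig = (2; 1)
  • {4,8}:  v_{4} + v_{8} = v_{6} — sig = (2; 1)
  • {5,6}:  v_{5} + v_{6} = v_{4} — sig = (2; 1)
  • {6,8}:  v_{6} + v_{8} = v_{2} — sig = (2; 1)
  • {7,8}:  v_{7} + v_{8} = v_{1} — sig = (2; 1)
  • {1,2}:  v_{1} + v_{2} = 2·v_{8} — sig = (2; 2)
  • {2,4}:  v_{2} + v_{4} = 2·v_{6} — sig = (2; 2)
  • {3,5}:  v_{3} + v_{5} = 2·v_{4} — sig = (2; 2)
  • {3,8}:  v_{3} + v_{8} = 2·v_{6} — sig = (2; 2)
  • {2,3}:  v_{2} + v_{3} = 3·v_{6} — sig = (2; 3)

Hence PRS(X_Σ) =
    (2; —)
    (2; —)
    (2; —)
    (2; 1)
    (2; 1)
    (2; 1)
    (2; 1)
    (2; 1)
    (2; 1)
    (2; 1)
    (2; 1)
    (2; 1)
    (2; 1)
    (2; 1)
    (2; 1)
    (2; 2)
    (2; 2)
    (2; 2)
    (2; 2)
    (2; 3)


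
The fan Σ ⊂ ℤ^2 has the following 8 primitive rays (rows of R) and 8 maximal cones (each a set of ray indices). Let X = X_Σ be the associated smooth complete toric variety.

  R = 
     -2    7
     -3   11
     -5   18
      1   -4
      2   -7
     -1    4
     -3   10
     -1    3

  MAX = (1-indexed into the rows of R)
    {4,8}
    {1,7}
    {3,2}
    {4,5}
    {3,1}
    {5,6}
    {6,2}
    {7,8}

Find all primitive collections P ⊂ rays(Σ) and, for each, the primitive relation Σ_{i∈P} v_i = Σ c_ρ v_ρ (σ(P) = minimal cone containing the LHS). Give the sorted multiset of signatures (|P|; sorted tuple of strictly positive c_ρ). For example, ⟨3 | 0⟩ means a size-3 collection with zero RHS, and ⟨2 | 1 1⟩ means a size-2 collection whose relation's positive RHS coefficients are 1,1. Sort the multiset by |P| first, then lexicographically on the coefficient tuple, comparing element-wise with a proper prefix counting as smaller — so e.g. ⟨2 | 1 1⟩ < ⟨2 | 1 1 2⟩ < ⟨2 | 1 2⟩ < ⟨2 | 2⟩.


|primitive collections| = 20. Relations:

  P={1,5}:  v_{1} + v_{5} = 0  ⟹  sig = ⟨2 | 0⟩
  P={4,6}:  v_{4} + v_{6} = 0  ⟹  sig = ⟨2 | 0⟩
  P={1,2}:  v_{1} + v_{2} = v_{3}  ⟹  sig = ⟨2 | 1⟩
  P={1,4}:  v_{1} + v_{4} = v_{8}  ⟹  sig = ⟨2 | 1⟩
  P={1,6}:  v_{1} + v_{6} = v_{2}  ⟹  sig = ⟨2 | 1⟩
  P={1,8}:  v_{1} + v_{8} = v_{7}  ⟹  sig = ⟨2 | 1⟩
  P={2,4}:  v_{2} + v_{4} = v_{1}  ⟹  sig = ⟨2 | 1⟩
  P={2,5}:  v_{2} + v_{5} = v_{6}  ⟹  sig = ⟨2 | 1⟩
  P={3,5}:  v_{3} + v_{5} = v_{2}  ⟹  sig = ⟨2 | 1⟩
  P={5,7}:  v_{5} + v_{7} = v_{8}  ⟹  sig = ⟨2 | 1⟩
  P={5,8}:  v_{5} + v_{8} = v_{4}  ⟹  sig = ⟨2 | 1⟩
  P={6,8}:  v_{6} + v_{8} = v_{1}  ⟹  sig = ⟨2 | 1⟩
  P={2,8}:  v_{2} + v_{8} = 2·v_{1}  ⟹  sig = ⟨2 | 2⟩
  P={3,4}:  v_{3} + v_{4} = 2·v_{1}  ⟹  sig = ⟨2 | 2⟩
  P={3,6}:  v_{3} + v_{6} = 2·v_{2}  ⟹  sig = ⟨2 | 2⟩
  P={4,7}:  v_{4} + v_{7} = 2·v_{8}  ⟹  sig = ⟨2 | 2⟩
  P={6,7}:  v_{6} + v_{7} = 2·v_{1}  ⟹  sig = ⟨2 | 2⟩
  P={2,7}:  v_{2} + v_{7} = 3·v_{1}  ⟹  sig = ⟨2 | 3⟩
  P={3,8}:  v_{3} + v_{8} = 3·v_{1}  ⟹  sig = ⟨2 | 3⟩
  P={3,7}:  v_{3} + v_{7} = 4·v_{1}  ⟹  sig = ⟨2 | 4⟩

Signatures (|P|; sorted positive RHS coefficients), sorted:
[⟨2 | 0⟩, ⟨2 | 0⟩, ⟨2 | 1⟩, ⟨2 | 1⟩, ⟨2 | 1⟩, ⟨2 | 1⟩, ⟨2 | 1⟩, ⟨2 | 1⟩, ⟨2 | 1⟩, ⟨2 | 1⟩, ⟨2 | 1⟩, ⟨2 | 1⟩, ⟨2 | 2⟩, ⟨2 | 2⟩, ⟨2 | 2⟩, ⟨2 | 2⟩, ⟨2 | 2⟩, ⟨2 | 3⟩, ⟨2 | 3⟩, ⟨2 | 4⟩]


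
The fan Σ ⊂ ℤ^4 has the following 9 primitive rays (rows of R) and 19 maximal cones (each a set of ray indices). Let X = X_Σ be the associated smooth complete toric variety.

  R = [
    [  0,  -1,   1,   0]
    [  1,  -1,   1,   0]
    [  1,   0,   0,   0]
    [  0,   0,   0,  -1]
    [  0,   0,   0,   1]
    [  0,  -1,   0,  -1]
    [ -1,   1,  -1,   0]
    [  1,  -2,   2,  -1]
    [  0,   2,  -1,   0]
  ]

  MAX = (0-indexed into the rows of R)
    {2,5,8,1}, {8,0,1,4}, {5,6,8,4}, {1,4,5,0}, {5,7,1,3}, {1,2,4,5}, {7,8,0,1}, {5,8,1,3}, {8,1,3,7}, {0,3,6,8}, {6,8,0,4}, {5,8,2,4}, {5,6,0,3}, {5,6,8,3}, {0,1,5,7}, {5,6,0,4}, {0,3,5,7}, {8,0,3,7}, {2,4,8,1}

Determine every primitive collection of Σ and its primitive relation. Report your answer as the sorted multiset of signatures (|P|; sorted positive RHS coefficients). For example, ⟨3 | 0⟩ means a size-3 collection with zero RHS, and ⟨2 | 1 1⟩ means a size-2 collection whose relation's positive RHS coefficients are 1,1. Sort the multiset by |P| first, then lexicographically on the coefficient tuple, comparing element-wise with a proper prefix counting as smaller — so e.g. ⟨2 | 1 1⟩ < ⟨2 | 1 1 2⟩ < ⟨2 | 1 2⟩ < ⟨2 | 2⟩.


Δ(Σ) — 9 vertices, 12 min non-faces:

  P={1,6}:  v_{1} + v_{6} = 0 — sig = ⟨2 | 0⟩
  P={3,4}:  v_{3} + v_{4} = 0 — sig = ⟨2 | 0⟩
  P={0,2}:  v_{0} + v_{2} = v_{1} — sig = ⟨2 | 1⟩
  P={4,7}:  v_{4} + v_{7} = v_{0} + v_{1} — sig = ⟨2 | 1 1⟩
  P={6,7}:  v_{6} + v_{7} = v_{0} + v_{3} — sig = ⟨2 | 1 1⟩
  P={2,3}:  v_{2} + v_{3} = v_{1} + v_{5} + v_{8} — sig = ⟨2 | 1 1 1⟩
  P={2,6}:  v_{2} + v_{6} = v_{4} + v_{5} + v_{8} — sig = ⟨2 | 1 1 1⟩
  P={2,7}:  v_{2} + v_{7} = 2·v_{1} + v_{3} — sig = ⟨2 | 1 2⟩
  P={0,1,3}:  v_{0} + v_{1} + v_{3} = v_{7} — sig = ⟨3 | 1⟩
  P={0,5,8}:  v_{0} + v_{5} + v_{8} = v_{3} — sig = ⟨3 | 1⟩
  P={5,7,8}:  v_{5} + v_{7} + v_{8} = v_{1} + 2·v_{3} — sig = ⟨3 | 1 2⟩
  P={1,4,5,8}:  v_{1} + v_{4} + v_{5} + v_{8} = v_{2} — sig = ⟨4 | 1⟩

Signatures (|P|; sorted positive RHS coefficients), sorted:
    |P|=2: 8 collections, coeffs (), (), (1), (1,1), (1,1), (1,1,1), (1,1,1), (1,2)
    |P|=3: 3 collections, coeffs (1), (1), (1,2)
    |P|=4: 1 collection, coeffs (1)


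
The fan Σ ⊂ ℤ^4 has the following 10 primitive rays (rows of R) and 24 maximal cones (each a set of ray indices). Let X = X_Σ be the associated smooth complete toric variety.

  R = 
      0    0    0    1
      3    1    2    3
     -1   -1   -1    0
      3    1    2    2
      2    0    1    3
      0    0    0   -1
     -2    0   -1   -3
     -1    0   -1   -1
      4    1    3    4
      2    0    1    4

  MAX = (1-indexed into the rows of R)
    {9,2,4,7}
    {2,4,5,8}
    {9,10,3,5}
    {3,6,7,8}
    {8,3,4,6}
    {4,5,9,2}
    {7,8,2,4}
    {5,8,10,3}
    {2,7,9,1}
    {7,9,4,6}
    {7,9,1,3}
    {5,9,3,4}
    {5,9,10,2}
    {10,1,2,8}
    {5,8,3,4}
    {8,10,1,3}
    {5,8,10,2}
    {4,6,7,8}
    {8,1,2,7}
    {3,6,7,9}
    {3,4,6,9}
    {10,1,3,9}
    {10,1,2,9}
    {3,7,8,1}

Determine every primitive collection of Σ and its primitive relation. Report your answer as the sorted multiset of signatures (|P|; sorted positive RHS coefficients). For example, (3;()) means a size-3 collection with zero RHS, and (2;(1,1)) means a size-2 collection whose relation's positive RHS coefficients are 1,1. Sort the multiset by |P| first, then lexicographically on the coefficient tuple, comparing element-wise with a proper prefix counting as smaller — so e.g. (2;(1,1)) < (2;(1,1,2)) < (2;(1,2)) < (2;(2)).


The 12 primitive collections of Σ (r=10, n=4):

  P = {1,6}:  v_{1} + v_{6} = 0  ⇒ sig = (2;())
  P = {5,7}:  v_{5} + v_{7} = 0  ⇒ sig = (2;())
  P = {1,4}:  v_{1} + v_{4} = v_{2}  ⇒ sig = (2;(1))
  P = {1,5}:  v_{1} + v_{5} = v_{10}  ⇒ sig = (2;(1))
  P = {2,3}:  v_{2} + v_{3} = v_{5}  ⇒ sig = (2;(1))
  P = {2,6}:  v_{2} + v_{6} = v_{4}  ⇒ sig = (2;(1))
  P = {6,10}:  v_{6} + v_{10} = v_{5}  ⇒ sig = (2;(1))
  P = {7,10}:  v_{7} + v_{10} = v_{1}  ⇒ sig = (2;(1))
  P = {8,9}:  v_{8} + v_{9} = v_{2}  ⇒ sig = (2;(1))
  P = {4,10}:  v_{4} + v_{10} = v_{2} + v_{5}  ⇒ sig = (2;(1,1))
  P = {5,6}:  v_{5} + v_{6} = v_{3} + v_{4}  ⇒ sig = (2;(1,1))
  P = {3,4,7}:  v_{3} + v_{4} + v_{7} = v_{6}  ⇒ sig = (3;(1))

Signatures (|P|; sorted positive RHS coefficients), sorted:
    (2;())
    (2;())
    (2;(1))
    (2;(1))
    (2;(1))
    (2;(1))
    (2;(1))
    (2;(1))
    (2;(1))
    (2;(1,1))
    (2;(1,1))
    (3;(1))


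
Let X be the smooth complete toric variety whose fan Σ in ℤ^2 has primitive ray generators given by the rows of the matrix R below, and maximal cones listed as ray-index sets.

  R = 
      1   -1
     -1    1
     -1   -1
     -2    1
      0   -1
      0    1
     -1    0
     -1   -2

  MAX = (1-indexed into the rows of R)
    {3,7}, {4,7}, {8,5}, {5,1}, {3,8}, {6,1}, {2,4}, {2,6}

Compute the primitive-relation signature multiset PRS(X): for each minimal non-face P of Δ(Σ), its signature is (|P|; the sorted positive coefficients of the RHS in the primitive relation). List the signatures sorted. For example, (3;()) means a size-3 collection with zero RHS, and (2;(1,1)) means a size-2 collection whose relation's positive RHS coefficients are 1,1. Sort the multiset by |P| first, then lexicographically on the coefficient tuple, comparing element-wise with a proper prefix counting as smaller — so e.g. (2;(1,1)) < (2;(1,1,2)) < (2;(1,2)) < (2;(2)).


20 collections generate NE(X_Σ); each relation:

  P = {1,2}:  v_{1} + v_{2} = 0 — sig = (2;())
  P = {5,6}:  v_{5} + v_{6} = 0 — sig = (2;())
  P = {1,4}:  v_{1} + v_{4} = v_{7} — sig = (2;(1))
  P = {1,7}:  v_{1} + v_{7} = v_{5} — sig = (2;(1))
  P = {2,5}:  v_{2} + v_{5} = v_{7} — sig = (2;(1))
  P = {2,7}:  v_{2} + v_{7} = v_{4} — sig = (2;(1))
  P = {3,5}:  v_{3} + v_{5} = v_{8} — sig = (2;(1))
  P = {3,6}:  v_{3} + v_{6} = v_{7} — sig = (2;(1))
  P = {5,7}:  v_{5} + v_{7} = v_{3} — sig = (2;(1))
  P = {6,7}:  v_{6} + v_{7} = v_{2} — sig = (2;(1))
  P = {6,8}:  v_{6} + v_{8} = v_{3} — sig = (2;(1))
  P = {2,8}:  v_{2} + v_{8} = v_{3} + v_{7} — sig = (2;(1,1))
  P = {4,8}:  v_{4} + v_{8} = v_{3} + 2·v_{7} — sig = (2;(1,2))
  P = {1,3}:  v_{1} + v_{3} = 2·v_{5} — sig = (2;(2))
  P = {2,3}:  v_{2} + v_{3} = 2·v_{7} — sig = (2;(2))
  P = {4,5}:  v_{4} + v_{5} = 2·v_{7} — sig = (2;(2))
  P = {4,6}:  v_{4} + v_{6} = 2·v_{2} — sig = (2;(2))
  P = {7,8}:  v_{7} + v_{8} = 2·v_{3} — sig = (2;(2))
  P = {1,8}:  v_{1} + v_{8} = 3·v_{5} — sig = (2;(3))
  P = {3,4}:  v_{3} + v_{4} = 3·v_{7} — sig = (2;(3))

Sorted signature multiset PRS(X):
    |P|=2: 20 collections, coeffs (), (), (1), (1), (1), (1), (1), (1), (1), (1), (1), (1,1), (1,2), (2), (2), (2), (2), (2), (3), (3)


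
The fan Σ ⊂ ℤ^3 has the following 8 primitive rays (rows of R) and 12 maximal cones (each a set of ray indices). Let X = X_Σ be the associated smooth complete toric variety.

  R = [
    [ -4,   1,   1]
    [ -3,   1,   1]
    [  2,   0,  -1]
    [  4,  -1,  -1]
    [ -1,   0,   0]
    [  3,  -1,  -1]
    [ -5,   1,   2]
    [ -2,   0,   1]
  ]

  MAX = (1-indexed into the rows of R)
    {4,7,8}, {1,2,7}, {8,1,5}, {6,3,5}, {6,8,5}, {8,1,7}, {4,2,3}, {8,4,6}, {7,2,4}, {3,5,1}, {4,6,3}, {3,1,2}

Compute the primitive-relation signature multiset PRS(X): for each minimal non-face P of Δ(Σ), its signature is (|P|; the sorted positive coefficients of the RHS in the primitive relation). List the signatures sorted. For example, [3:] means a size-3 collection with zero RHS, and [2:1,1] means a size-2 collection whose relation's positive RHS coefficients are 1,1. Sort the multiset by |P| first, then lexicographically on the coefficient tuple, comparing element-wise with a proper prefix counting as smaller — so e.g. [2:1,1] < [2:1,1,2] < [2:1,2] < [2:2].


Minimal non-faces — 10 found among 8 rays, 12 max cones:

  • {1,4}:  v_{1} + v_{4} = 0  →  sig = [2:]
  • {2,6}:  v_{2} + v_{6} = 0  →  sig = [2:]
  • {3,8}:  v_{3} + v_{8} = 0  →  sig = [2:]
  • {1,6}:  v_{1} + v_{6} = v_{5}  →  sig = [2:1]
  • {2,5}:  v_{2} + v_{5} = v_{1}  →  sig = [2:1]
  • {2,8}:  v_{2} + v_{8} = v_{7}  →  sig = [2:1]
  • {3,7}:  v_{3} + v_{7} = v_{2}  →  sig = [2:1]
  • {4,5}:  v_{4} + v_{5} = v_{6}  →  sig = [2:1]
  • {6,7}:  v_{6} + v_{7} = v_{8}  →  sig = [2:1]
  • {5,7}:  v_{5} + v_{7} = v_{1} + v_{8}  →  sig = [2:1,1]

Hence PRS(X_Σ) =
    |P|=2: 10 collections, coeffs (), (), (), (1), (1), (1), (1), (1), (1), (1,1)
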